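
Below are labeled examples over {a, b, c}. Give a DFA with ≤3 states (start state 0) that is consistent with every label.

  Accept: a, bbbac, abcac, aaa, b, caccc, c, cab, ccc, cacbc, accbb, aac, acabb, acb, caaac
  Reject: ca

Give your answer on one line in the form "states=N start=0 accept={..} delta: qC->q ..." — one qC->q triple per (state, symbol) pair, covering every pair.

State merging on the prefix tree: take the shortest (then alphabetical) example prefix whose next move is undefined and point that move at state 0, else 1, else 2, ...; a target is out if some Accept/Reject pair would then sit in one state with the same input left (inseparable). If every existing state is out, open a new one.
a: 0a undefined. 0a->0: ok.
b: 0b undefined. 0b->0: ok.
c: 0c undefined. 0c->0: no, a/ca meet in 0. Open state 1: 0c->1.
ca: 1a undefined. 1a->0: no, a/ca meet in 0. 1a->1: no, bbbac/ca meet in 1. Open state 2: 1a->2.
cc: 1c undefined. 1c->0: ok.
acb: 1b undefined. 1b->0: ok.
caa: 2a undefined. 2a->0: ok.
cab: 2b undefined. 2b->0: ok.
cac: 2c undefined. 2c->0: ok.
All examples now run through 3 states with every (state, symbol) defined. Accept strings end in {0,1}, Reject strings end in {2}; accept={0,1}.

states=3 start=0 accept={0,1} delta: 0a->0 0b->0 0c->1 1a->2 1b->0 1c->0 2a->0 2b->0 2c->0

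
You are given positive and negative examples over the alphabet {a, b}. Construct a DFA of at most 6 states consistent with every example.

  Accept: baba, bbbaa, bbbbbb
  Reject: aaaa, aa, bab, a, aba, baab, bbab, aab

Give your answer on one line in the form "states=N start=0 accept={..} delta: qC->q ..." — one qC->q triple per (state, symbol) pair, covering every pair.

Fold the examples into a partial DFA from state 0: repeatedly fix the first undefined (state, symbol) met by the shortest-then-alphabetical prefix, trying targets in increasing order and rejecting any under which an Accept and a Reject string meet in one state with the same remainder; add a state when all current targets are rejected. Accepting states are where Accept strings end.
a: 0a undefined. 0a->0: ok.
b: 0b undefined. 0b->0: no, baba/aaaa meet in 0. Open state 1: 0b->1.
ba: 1a undefined. 1a->0: no, baba/aaaa meet in 0. 1a->1: ok.
bb: 1b undefined. 1b->0: no, baba/aaaa meet in 0. 1b->1: no, baba/bab meet in 1. Open state 2: 1b->2.
bba: 2a undefined. 2a->0: no, baba/aaaa meet in 0. 2a->1: no, baba/aba meet in 1. 2a->2: no, baba/bab meet in 2. Open state 3: 2a->3.
bbb: 2b undefined. 2b->0: no, bbbaa/aaaa meet in 0. 2b->1: no, bbbaa/aba meet in 1. 2b->2: no, bbbbbb/bab meet in 2. 2b->3: ok.
bbab: 3b undefined. 3b->0: no, bbbbbb/bab meet in 2. 3b->1: ok.
bbba: 3a undefined. 3a->0: no, bbbaa/aaaa meet in 0. 3a->1: no, bbbaa/aba meet in 1. 3a->2: ok.
All examples now run through 4 states with every (state, symbol) defined. Accept strings end in {3}, Reject strings end in {0,1,2}; accept={3}.

states=4 start=0 accept={3} delta: 0a->0 0b->1 1a->1 1b->2 2a->3 2b->3 3a->2 3b->1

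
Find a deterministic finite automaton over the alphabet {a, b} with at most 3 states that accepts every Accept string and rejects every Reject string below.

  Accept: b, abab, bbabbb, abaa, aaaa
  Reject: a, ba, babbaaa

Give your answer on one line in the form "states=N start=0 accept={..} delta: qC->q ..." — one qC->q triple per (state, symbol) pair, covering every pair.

State merging on the prefix tree: take the shortest (then alphabetical) example prefix whose next move is undefined and point that move at state 0, else 1, else 2, ...; a target is out if some Accept/Reject pair would then sit in one state with the same input left (inseparable). If every existing state is out, open a new one.
a: 0a undefined. 0a->0: no, aaaa/a meet in 0. Open state 1: 0a->1.
b: 0b undefined. 0b->0: ok.
aa: 1a undefined. 1a->0: ok.
ab: 1b undefined. 1b->0: ok.
All examples now run through 2 states with every (state, symbol) defined. Accept strings end in {0}, Reject strings end in {1}; accept={0}.

states=2 start=0 accept={0} delta: 0a->1 0b->0 1a->0 1b->0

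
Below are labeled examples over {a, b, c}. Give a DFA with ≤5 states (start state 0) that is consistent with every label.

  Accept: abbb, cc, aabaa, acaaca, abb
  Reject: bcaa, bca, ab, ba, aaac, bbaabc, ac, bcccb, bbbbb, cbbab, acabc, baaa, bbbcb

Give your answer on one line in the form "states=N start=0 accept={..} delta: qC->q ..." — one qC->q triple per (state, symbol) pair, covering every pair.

State merging on the prefix tree: take the shortest (then alphabetical) example prefix whose next move is undefined and point that move at state 0, else 1, else 2, ...; a target is out if some Accept/Reject pair would then sit in one state with the same input left (inseparable). If every existing state is out, open a new one.
a: 0a undefined. 0a->0: ok.
b: 0b undefined. 0b->0: no, abbb/ab meet in 0. Open state 1: 0b->1.
c: 0c undefined. 0c->0: no, cc/aaac meet in 0. 0c->1: ok.
ba: 1a undefined. 1a->0: no, cc/acabc meet in 1 with "c" left. 1a->1: no, aabaa/ab meet in 1. Open state 2: 1a->2.
bb: 1b undefined. 1b->0: no, abbb/ab meet in 1. 1b->1: no, abbb/ab meet in 1. 1b->2: no, abb/ba meet in 2. Open state 3: 1b->3.
bc: 1c undefined. 1c->0: no, cc/bcaa meet in 0. 1c->1: no, cc/ab meet in 1. 1c->2: no, cc/ba meet in 2. 1c->3: ok.
baa: 2a undefined. 2a->0: no, aabaa/baaa meet in 0. 2a->1: no, aabaa/ab meet in 1. 2a->2: no, aabaa/ba meet in 2. 2a->3: ok.
bba: 3a undefined. 3a->0: no, cc/bbaabc meet in 3. 3a->1: ok.
bbb: 3b undefined. 3b->0: no, cc/bbbbb meet in 3. 3b->1: no, abbb/bca meet in 1. 3b->2: no, abbb/bcaa meet in 2. 3b->3: no, abbb/bbbbb meet in 3. Open state 4: 3b->4.
bcc: 3c undefined. 3c->0: no, cc/bcccb meet in 3. 3c->1: no, abbb/bcccb meet in 4. 3c->2: ok.
acab: 2b undefined. 2b->0: ok.
bbbb: 4b undefined. 4b->0: ok.
bbbc: 4c undefined. 4c->0: ok.
bccc: 2c undefined. 2c->0: ok.
cbba: 4a undefined. 4a->0: ok.
All examples now run through 5 states with every (state, symbol) defined. Accept strings end in {3,4}, Reject strings end in {1,2}; accept={3,4}.

states=5 start=0 accept={3,4} delta: 0a->0 0b->1 0c->1 1a->2 1b->3 1c->3 2a->3 2b->0 2c->0 3a->1 3b->4 3c->2 4a->0 4b->0 4c->0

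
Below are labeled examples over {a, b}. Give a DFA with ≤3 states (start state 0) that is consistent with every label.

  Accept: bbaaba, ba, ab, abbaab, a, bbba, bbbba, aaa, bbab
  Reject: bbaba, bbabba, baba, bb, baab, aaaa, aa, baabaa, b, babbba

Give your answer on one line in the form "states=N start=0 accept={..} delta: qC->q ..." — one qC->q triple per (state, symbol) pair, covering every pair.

states=2 start=0 accept={1} delta: 0a->1 0b->0 1a->0 1b->1

State merging on the prefix tree: take the shortest (then alphabetical) example prefix whose next move is undefined and point that move at state 0, else 1, else 2, ...; a target is out if some Accept/Reject pair would then sit in one state with the same input left (inseparable). If every existing state is out, open a new one.
a: 0a undefined. 0a->0: no, ab/b meet in 0 with "b" left. Open state 1: 0a->1.
b: 0b undefined. 0b->0: ok.
aa: 1a undefined. 1a->0: ok.
ab: 1b undefined. 1b->0: no, bbaaba/bbaba meet in 1. 1b->1: ok.
All examples now run through 2 states with every (state, symbol) defined. Accept strings end in {1}, Reject strings end in {0}; accept={1}.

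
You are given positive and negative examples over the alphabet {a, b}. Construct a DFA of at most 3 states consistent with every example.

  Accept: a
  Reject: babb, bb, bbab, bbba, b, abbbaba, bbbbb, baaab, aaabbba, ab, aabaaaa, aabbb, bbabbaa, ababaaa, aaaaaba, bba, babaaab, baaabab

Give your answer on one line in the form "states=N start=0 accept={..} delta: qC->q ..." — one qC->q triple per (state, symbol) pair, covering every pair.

states=2 start=0 accept={0} delta: 0a->0 0b->1 1a->1 1b->1

State merging on the prefix tree: take the shortest (then alphabetical) example prefix whose next move is undefined and point that move at state 0, else 1, else 2, ...; a target is out if some Accept/Reject pair would then sit in one state with the same input left (inseparable). If every existing state is out, open a new one.
a: 0a undefined. 0a->0: ok.
b: 0b undefined. 0b->0: no, a/babb meet in 0. Open state 1: 0b->1.
ba: 1a undefined. 1a->0: no, a/aabaaaa meet in 0. 1a->1: ok.
bb: 1b undefined. 1b->0: no, a/bb meet in 0. 1b->1: ok.
All examples now run through 2 states with every (state, symbol) defined. Accept strings end in {0}, Reject strings end in {1}; accept={0}.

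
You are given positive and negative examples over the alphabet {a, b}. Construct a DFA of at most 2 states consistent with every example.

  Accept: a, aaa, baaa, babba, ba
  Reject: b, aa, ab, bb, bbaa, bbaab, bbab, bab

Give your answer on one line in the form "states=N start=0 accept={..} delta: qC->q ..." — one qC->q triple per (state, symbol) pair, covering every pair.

Fold the examples into a partial DFA from state 0: repeatedly fix the first undefined (state, symbol) met by the shortest-then-alphabetical prefix, trying targets in increasing order and rejecting any under which an Accept and a Reject string meet in one state with the same remainder; add a state when all current targets are rejected. Accepting states are where Accept strings end.
a: 0a undefined. 0a->0: no, a/aa meet in 0. Open state 1: 0a->1.
b: 0b undefined. 0b->0: ok.
aa: 1a undefined. 1a->0: ok.
ab: 1b undefined. 1b->0: ok.
All examples now run through 2 states with every (state, symbol) defined. Accept strings end in {1}, Reject strings end in {0}; accept={1}.

states=2 start=0 accept={1} delta: 0a->1 0b->0 1a->0 1b->0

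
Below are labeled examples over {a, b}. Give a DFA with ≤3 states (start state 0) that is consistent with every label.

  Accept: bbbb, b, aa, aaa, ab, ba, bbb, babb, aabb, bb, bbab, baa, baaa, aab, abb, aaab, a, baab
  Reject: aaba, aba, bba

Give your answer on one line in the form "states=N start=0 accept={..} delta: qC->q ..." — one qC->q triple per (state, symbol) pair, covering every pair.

states=3 start=0 accept={1,2} delta: 0a->1 0b->1 1a->1 1b->2 2a->0 2b->1

Grow the machine one transition at a time. Run the examples from 0; the earliest place one falls off (shortest prefix, ties alphabetical) gets sent to the lowest-numbered state that keeps every Accept/Reject pair distinguishable — a pair clashes when both reach the same state with identical unread suffix — and to a fresh state only if none does.
a: 0a undefined. 0a->0: no, ba/aaba meet in 0 with "ba" left. Open state 1: 0a->1.
b: 0b undefined. 0b->0: no, ba/bba meet in 1. 0b->1: ok.
aa: 1a undefined. 1a->0: no, aa/aaba meet in 0. 1a->1: ok.
ab: 1b undefined. 1b->0: no, b/aaba meet in 1. 1b->1: no, bbbb/aaba meet in 1. Open state 2: 1b->2.
aba: 2a undefined. 2a->0: ok.
abb: 2b undefined. 2b->0: no, bbb/aaba meet in 0. 2b->1: ok.
All examples now run through 3 states with every (state, symbol) defined. Accept strings end in {1,2}, Reject strings end in {0}; accept={1,2}.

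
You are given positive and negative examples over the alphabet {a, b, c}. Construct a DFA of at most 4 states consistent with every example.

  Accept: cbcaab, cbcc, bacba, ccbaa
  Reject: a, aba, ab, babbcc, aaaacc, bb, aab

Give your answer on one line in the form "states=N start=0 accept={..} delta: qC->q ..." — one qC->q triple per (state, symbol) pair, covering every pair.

states=3 start=0 accept={1} delta: 0a->0 0b->0 0c->1 1a->1 1b->1 1c->2 2a->1 2b->1 2c->1

Grow the machine one transition at a time. Run the examples from 0; the earliest place one falls off (shortest prefix, ties alphabetical) gets sent to the lowest-numbered state that keeps every Accept/Reject pair distinguishable — a pair clashes when both reach the same state with identical unread suffix — and to a fresh state only if none does.
a: 0a undefined. 0a->0: ok.
b: 0b undefined. 0b->0: ok.
c: 0c undefined. 0c->0: no, cbcaab/a meet in 0. Open state 1: 0c->1.
cb: 1b undefined. 1b->0: no, cbcc/babbcc meet in 1 with "c" left. 1b->1: ok.
cc: 1c undefined. 1c->0: no, cbcaab/a meet in 0. 1c->1: no, cbcc/babbcc meet in 1. Open state 2: 1c->2.
ccb: 2b undefined. 2b->0: no, ccbaa/a meet in 0. 2b->1: ok.
cbca: 2a undefined. 2a->0: no, cbcaab/a meet in 0. 2a->1: ok.
cbcc: 2c undefined. 2c->0: no, cbcc/a meet in 0. 2c->1: ok.
ccba: 1a undefined. 1a->0: no, cbcaab/a meet in 0. 1a->1: ok.
All examples now run through 3 states with every (state, symbol) defined. Accept strings end in {1}, Reject strings end in {0,2}; accept={1}.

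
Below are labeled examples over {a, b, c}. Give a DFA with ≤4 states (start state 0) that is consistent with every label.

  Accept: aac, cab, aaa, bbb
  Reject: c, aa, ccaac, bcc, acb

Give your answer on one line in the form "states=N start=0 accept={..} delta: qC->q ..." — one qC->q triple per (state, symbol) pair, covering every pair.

Fold the examples into a partial DFA from state 0: repeatedly fix the first undefined (state, symbol) met by the shortest-then-alphabetical prefix, trying targets in increasing order and rejecting any under which an Accept and a Reject string meet in one state with the same remainder; add a state when all current targets are rejected. Accepting states are where Accept strings end.
a: 0a undefined. 0a->0: no, aac/c meet in 0 with "c" left. Open state 1: 0a->1.
b: 0b undefined. 0b->0: ok.
c: 0c undefined. 0c->0: no, aac/ccaac meet in 1 with "ac" left. 0c->1: ok.
aa: 1a undefined. 1a->0: no, aac/c meet in 1. 1a->1: no, aac/bcc meet in 1 with "c" left. Open state 2: 1a->2.
ac: 1c undefined. 1c->0: no, aac/ccaac meet in 2 with "c" left. 1c->1: ok.
aaa: 2a undefined. 2a->0: ok.
aac: 2c undefined. 2c->0: ok.
acb: 1b undefined. 1b->0: no, aac/acb meet in 0. 1b->1: ok.
cab: 2b undefined. 2b->0: ok.
All examples now run through 3 states with every (state, symbol) defined. Accept strings end in {0}, Reject strings end in {1,2}; accept={0}.

states=3 start=0 accept={0} delta: 0a->1 0b->0 0c->1 1a->2 1b->1 1c->1 2a->0 2b->0 2c->0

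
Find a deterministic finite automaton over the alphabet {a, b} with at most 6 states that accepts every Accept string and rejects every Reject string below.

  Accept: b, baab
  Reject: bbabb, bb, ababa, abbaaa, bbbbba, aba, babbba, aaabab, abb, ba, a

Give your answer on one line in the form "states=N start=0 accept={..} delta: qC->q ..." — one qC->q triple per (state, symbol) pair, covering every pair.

states=3 start=0 accept={1} delta: 0a->0 0b->1 1a->2 1b->0 2a->0 2b->0

Fold the examples into a partial DFA from state 0: repeatedly fix the first undefined (state, symbol) met by the shortest-then-alphabetical prefix, trying targets in increasing order and rejecting any under which an Accept and a Reject string meet in one state with the same remainder; add a state when all current targets are rejected. Accepting states are where Accept strings end.
a: 0a undefined. 0a->0: ok.
b: 0b undefined. 0b->0: no, b/bbabb meet in 0. Open state 1: 0b->1.
ba: 1a undefined. 1a->0: no, b/aaabab meet in 1. 1a->1: no, b/aba meet in 1. Open state 2: 1a->2.
bb: 1b undefined. 1b->0: ok.
baa: 2a undefined. 2a->0: ok.
bab: 2b undefined. 2b->0: ok.
All examples now run through 3 states with every (state, symbol) defined. Accept strings end in {1}, Reject strings end in {0,2}; accept={1}.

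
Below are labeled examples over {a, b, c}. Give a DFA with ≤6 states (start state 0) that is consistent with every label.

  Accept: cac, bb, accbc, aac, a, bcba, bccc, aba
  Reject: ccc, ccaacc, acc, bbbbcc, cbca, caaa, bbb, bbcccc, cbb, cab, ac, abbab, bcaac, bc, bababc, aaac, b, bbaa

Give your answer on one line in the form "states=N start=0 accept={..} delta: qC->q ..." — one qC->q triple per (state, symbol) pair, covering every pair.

State merging on the prefix tree: take the shortest (then alphabetical) example prefix whose next move is undefined and point that move at state 0, else 1, else 2, ...; a target is out if some Accept/Reject pair would then sit in one state with the same input left (inseparable). If every existing state is out, open a new one.
a: 0a undefined. 0a->0: no, aac/ac meet in 0 with "c" left. Open state 1: 0a->1.
b: 0b undefined. 0b->0: no, bb/bbb meet in 0. 0b->1: no, a/b meet in 1. Open state 2: 0b->2.
c: 0c undefined. 0c->0: no, cac/ac meet in 1 with "c" left. 0c->1: ok.
aa: 1a undefined. 1a->0: ok.
ab: 1b undefined. 1b->0: ok.
ac: 1c undefined. 1c->0: no, cac/ccc meet in 1. 1c->1: no, cac/ccc meet in 1. 1c->2: ok.
ba: 2a undefined. 2a->0: ok.
bb: 2b undefined. 2b->0: no, bb/cbca meet in 0. 2b->1: no, cac/bbaa meet in 1. 2b->2: no, cac/bbaa meet in 1. Open state 3: 2b->3.
bc: 2c undefined. 2c->0: no, cac/bcaac meet in 1. 2c->1: no, cac/ccc meet in 1. 2c->2: no, bccc/ccc meet in 2. 2c->3: no, bb/ccc meet in 3. Open state 4: 2c->4.
bba: 3a undefined. 3a->0: no, cac/bbaa meet in 1. 3a->1: ok.
bbb: 3b undefined. 3b->0: ok.
bbc: 3c undefined. 3c->0: ok.
bca: 4a undefined. 4a->0: ok.
bcb: 4b undefined. 4b->0: ok.
bcc: 4c undefined. 4c->0: ok.
All examples now run through 5 states with every (state, symbol) defined. Accept strings end in {1,3}, Reject strings end in {0,2,4}; accept={1,3}.

states=5 start=0 accept={1,3} delta: 0a->1 0b->2 0c->1 1a->0 1b->0 1c->2 2a->0 2b->3 2c->4 3a->1 3b->0 3c->0 4a->0 4b->0 4c->0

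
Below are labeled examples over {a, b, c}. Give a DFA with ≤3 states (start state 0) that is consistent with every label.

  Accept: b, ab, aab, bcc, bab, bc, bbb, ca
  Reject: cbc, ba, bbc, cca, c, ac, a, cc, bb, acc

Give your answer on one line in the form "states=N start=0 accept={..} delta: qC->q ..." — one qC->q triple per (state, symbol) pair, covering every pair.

Grow the machine one transition at a time. Run the examples from 0; the earliest place one falls off (shortest prefix, ties alphabetical) gets sent to the lowest-numbered state that keeps every Accept/Reject pair distinguishable — a pair clashes when both reach the same state with identical unread suffix — and to a fresh state only if none does.
a: 0a undefined. 0a->0: ok.
b: 0b undefined. 0b->0: no, b/ba meet in 0. Open state 1: 0b->1.
c: 0c undefined. 0c->0: no, bc/cbc meet in 1 with "c" left. 0c->1: no, b/c meet in 1. Open state 2: 0c->2.
ba: 1a undefined. 1a->0: ok.
bb: 1b undefined. 1b->0: ok.
bc: 1c undefined. 1c->0: no, bcc/bbc meet in 2. 1c->1: ok.
ca: 2a undefined. 2a->0: no, ca/ba meet in 0. 2a->1: ok.
cb: 2b undefined. 2b->0: ok.
cc: 2c undefined. 2c->0: ok.
All examples now run through 3 states with every (state, symbol) defined. Accept strings end in {1}, Reject strings end in {0,2}; accept={1}.

states=3 start=0 accept={1} delta: 0a->0 0b->1 0c->2 1a->0 1b->0 1c->1 2a->1 2b->0 2c->0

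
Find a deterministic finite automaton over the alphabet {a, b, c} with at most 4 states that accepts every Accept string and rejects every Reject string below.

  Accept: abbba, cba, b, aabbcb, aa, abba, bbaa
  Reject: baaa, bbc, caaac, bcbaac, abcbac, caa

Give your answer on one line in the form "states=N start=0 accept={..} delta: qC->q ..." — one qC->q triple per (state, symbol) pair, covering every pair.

Grow the machine one transition at a time. Run the examples from 0; the earliest place one falls off (shortest prefix, ties alphabetical) gets sent to the lowest-numbered state that keeps every Accept/Reject pair distinguishable — a pair clashes when both reach the same state with identical unread suffix — and to a fresh state only if none does.
a: 0a undefined. 0a->0: ok.
b: 0b undefined. 0b->0: no, abbba/baaa meet in 0. Open state 1: 0b->1.
c: 0c undefined. 0c->0: no, aa/caaac meet in 0. 0c->1: ok.
ba: 1a undefined. 1a->0: no, b/caaac meet in 1. 1a->1: no, b/baaa meet in 1. Open state 2: 1a->2.
bb: 1b undefined. 1b->0: no, b/bbc meet in 1. 1b->1: no, bbaa/caa meet in 2 with "a" left. 1b->2: no, cba/caa meet in 2 with "a" left. Open state 3: 1b->3.
bc: 1c undefined. 1c->0: ok.
baa: 2a undefined. 2a->0: no, b/caaac meet in 1. 2a->1: no, b/caa meet in 1. 2a->2: ok.
bba: 3a undefined. 3a->0: ok.
bbc: 3c undefined. 3c->0: no, cba/bbc meet in 0. 3c->1: no, b/bbc meet in 1. 3c->2: ok.
abbb: 3b undefined. 3b->0: ok.
caaac: 2c undefined. 2c->0: no, abbba/caaac meet in 0. 2c->1: no, b/caaac meet in 1. 2c->2: ok.
aabbcb: 2b undefined. 2b->0: ok.
All examples now run through 4 states with every (state, symbol) defined. Accept strings end in {0,1}, Reject strings end in {2}; accept={0,1}.

states=4 start=0 accept={0,1} delta: 0a->0 0b->1 0c->1 1a->2 1b->3 1c->0 2a->2 2b->0 2c->2 3a->0 3b->0 3c->2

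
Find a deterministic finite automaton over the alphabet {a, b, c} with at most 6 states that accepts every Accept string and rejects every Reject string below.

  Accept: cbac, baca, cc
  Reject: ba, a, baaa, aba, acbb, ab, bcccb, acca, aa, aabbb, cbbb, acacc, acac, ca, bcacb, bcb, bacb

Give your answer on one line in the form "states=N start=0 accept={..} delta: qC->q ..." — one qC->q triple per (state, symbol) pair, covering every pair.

State merging on the prefix tree: take the shortest (then alphabetical) example prefix whose next move is undefined and point that move at state 0, else 1, else 2, ...; a target is out if some Accept/Reject pair would then sit in one state with the same input left (inseparable). If every existing state is out, open a new one.
a: 0a undefined. 0a->0: ok.
b: 0b undefined. 0b->0: no, baca/ca meet in 0 with "ca" left. Open state 1: 0b->1.
c: 0c undefined. 0c->0: no, cc/a meet in 0. 0c->1: ok.
ba: 1a undefined. 1a->0: no, baca/ba meet in 0. 1a->1: no, baca/acca meet in 1 with "ca" left. Open state 2: 1a->2.
bc: 1c undefined. 1c->0: no, cc/a meet in 0. 1c->1: no, cc/ab meet in 1. 1c->2: no, cc/ba meet in 2. Open state 3: 1c->3.
cb: 1b undefined. 1b->0: no, cbac/acbb meet in 1. 1b->1: no, cbac/acac meet in 2 with "c" left. 1b->2: ok.
baa: 2a undefined. 2a->0: no, cbac/ab meet in 1. 2a->1: ok.
bac: 2c undefined. 2c->0: no, baca/a meet in 0. 2c->1: no, cbac/acacc meet in 3. 2c->2: no, baca/ab meet in 1. 2c->3: no, cbac/acac meet in 3. Open state 4: 2c->4.
bca: 3a undefined. 3a->0: ok.
bcb: 3b undefined. 3b->0: ok.
bcc: 3c undefined. 3c->0: ok.
cbb: 2b undefined. 2b->0: ok.
baca: 4a undefined. 4a->0: no, baca/a meet in 0. 4a->1: no, baca/ab meet in 1. 4a->2: no, baca/ba meet in 2. 4a->3: ok.
bacb: 4b undefined. 4b->0: ok.
acacc: 4c undefined. 4c->0: ok.
All examples now run through 5 states with every (state, symbol) defined. Accept strings end in {3}, Reject strings end in {0,1,2,4}; accept={3}.

states=5 start=0 accept={3} delta: 0a->0 0b->1 0c->1 1a->2 1b->2 1c->3 2a->1 2b->0 2c->4 3a->0 3b->0 3c->0 4a->3 4b->0 4c->0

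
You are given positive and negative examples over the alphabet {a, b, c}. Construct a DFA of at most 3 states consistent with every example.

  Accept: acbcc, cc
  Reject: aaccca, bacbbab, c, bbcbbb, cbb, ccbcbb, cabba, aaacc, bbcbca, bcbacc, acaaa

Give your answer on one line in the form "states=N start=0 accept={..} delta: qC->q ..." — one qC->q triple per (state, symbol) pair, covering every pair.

Fold the examples into a partial DFA from state 0: repeatedly fix the first undefined (state, symbol) met by the shortest-then-alphabetical prefix, trying targets in increasing order and rejecting any under which an Accept and a Reject string meet in one state with the same remainder; add a state when all current targets are rejected. Accepting states are where Accept strings end.
a: 0a undefined. 0a->0: no, cc/aaacc meet in 0 with "cc" left. Open state 1: 0a->1.
b: 0b undefined. 0b->0: ok.
c: 0c undefined. 0c->0: no, cc/c meet in 0. 0c->1: ok.
aa: 1a undefined. 1a->0: ok.
ac: 1c undefined. 1c->0: no, acbcc/aaccca meet in 0. 1c->1: no, cc/c meet in 1. Open state 2: 1c->2.
cb: 1b undefined. 1b->0: ok.
aca: 2a undefined. 2a->0: ok.
acb: 2b undefined. 2b->0: ok.
aaacc: 2c undefined. 2c->0: ok.
All examples now run through 3 states with every (state, symbol) defined. Accept strings end in {2}, Reject strings end in {0,1}; accept={2}.

states=3 start=0 accept={2} delta: 0a->1 0b->0 0c->1 1a->0 1b->0 1c->2 2a->0 2b->0 2c->0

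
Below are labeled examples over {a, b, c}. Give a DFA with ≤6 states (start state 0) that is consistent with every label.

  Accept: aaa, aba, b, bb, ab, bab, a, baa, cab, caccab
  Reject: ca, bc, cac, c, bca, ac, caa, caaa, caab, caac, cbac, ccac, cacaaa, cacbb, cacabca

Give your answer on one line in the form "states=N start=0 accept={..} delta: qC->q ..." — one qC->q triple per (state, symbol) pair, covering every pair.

states=4 start=0 accept={0} delta: 0a->0 0b->0 0c->1 1a->2 1b->0 1c->0 2a->3 2b->0 2c->3 3a->1 3b->3 3c->1

State merging on the prefix tree: take the shortest (then alphabetical) example prefix whose next move is undefined and point that move at state 0, else 1, else 2, ...; a target is out if some Accept/Reject pair would then sit in one state with the same input left (inseparable). If every existing state is out, open a new one.
a: 0a undefined. 0a->0: ok.
b: 0b undefined. 0b->0: ok.
c: 0c undefined. 0c->0: no, aaa/ca meet in 0. Open state 1: 0c->1.
ca: 1a undefined. 1a->0: no, aaa/ca meet in 0. 1a->1: no, cab/caab meet in 1 with "b" left. Open state 2: 1a->2.
cb: 1b undefined. 1b->0: ok.
cc: 1c undefined. 1c->0: ok.
caa: 2a undefined. 2a->0: no, aaa/caa meet in 0. 2a->1: no, aaa/caab meet in 0. 2a->2: no, cab/caab meet in 2 with "b" left. Open state 3: 2a->3.
cab: 2b undefined. 2b->0: ok.
cac: 2c undefined. 2c->0: no, aaa/cac meet in 0. 2c->1: no, aaa/cacbb meet in 0. 2c->2: no, aaa/cacbb meet in 0. 2c->3: ok.
caaa: 3a undefined. 3a->0: no, aaa/caaa meet in 0. 3a->1: ok.
caab: 3b undefined. 3b->0: no, aaa/caab meet in 0. 3b->1: no, aaa/cacbb meet in 0. 3b->2: no, aaa/cacbb meet in 0. 3b->3: ok.
caac: 3c undefined. 3c->0: no, aaa/caac meet in 0. 3c->1: ok.
All examples now run through 4 states with every (state, symbol) defined. Accept strings end in {0}, Reject strings end in {1,2,3}; accept={0}.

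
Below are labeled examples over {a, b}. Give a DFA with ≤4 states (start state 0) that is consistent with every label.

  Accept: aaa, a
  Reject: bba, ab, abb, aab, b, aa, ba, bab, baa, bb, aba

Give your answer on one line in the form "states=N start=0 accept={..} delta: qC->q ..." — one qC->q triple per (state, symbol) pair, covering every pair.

Fold the examples into a partial DFA from state 0: repeatedly fix the first undefined (state, symbol) met by the shortest-then-alphabetical prefix, trying targets in increasing order and rejecting any under which an Accept and a Reject string meet in one state with the same remainder; add a state when all current targets are rejected. Accepting states are where Accept strings end.
a: 0a undefined. 0a->0: no, aaa/aa meet in 0. Open state 1: 0a->1.
b: 0b undefined. 0b->0: no, a/bba meet in 1. 0b->1: no, aaa/baa meet in 1 with "aa" left. Open state 2: 0b->2.
aa: 1a undefined. 1a->0: ok.
ab: 1b undefined. 1b->0: no, aaa/aba meet in 1. 1b->1: no, aaa/ab meet in 1. 1b->2: ok.
ba: 2a undefined. 2a->0: no, aaa/baa meet in 1. 2a->1: no, aaa/ba meet in 1. 2a->2: ok.
bb: 2b undefined. 2b->0: no, aaa/bba meet in 1. 2b->1: no, aaa/abb meet in 1. 2b->2: ok.
All examples now run through 3 states with every (state, symbol) defined. Accept strings end in {1}, Reject strings end in {0,2}; accept={1}.

states=3 start=0 accept={1} delta: 0a->1 0b->2 1a->0 1b->2 2a->2 2b->2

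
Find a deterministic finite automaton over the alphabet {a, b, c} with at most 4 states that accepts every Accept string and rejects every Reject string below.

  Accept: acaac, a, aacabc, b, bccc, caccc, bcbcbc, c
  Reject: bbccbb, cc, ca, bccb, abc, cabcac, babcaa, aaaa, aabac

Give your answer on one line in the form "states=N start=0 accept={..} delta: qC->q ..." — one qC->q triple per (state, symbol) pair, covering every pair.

Grow the machine one transition at a time. Run the examples from 0; the earliest place one falls off (shortest prefix, ties alphabetical) gets sent to the lowest-numbered state that keeps every Accept/Reject pair distinguishable — a pair clashes when both reach the same state with identical unread suffix — and to a fresh state only if none does.
a: 0a undefined. 0a->0: no, a/aaaa meet in 0. Open state 1: 0a->1.
b: 0b undefined. 0b->0: ok.
c: 0c undefined. 0c->0: no, a/ca meet in 1. 0c->1: ok.
aa: 1a undefined. 1a->0: no, a/cabcac meet in 1. 1a->1: no, a/ca meet in 1. Open state 2: 1a->2.
ab: 1b undefined. 1b->0: no, a/abc meet in 1. 1b->1: ok.
ac: 1c undefined. 1c->0: no, b/bbccbb meet in 0. 1c->1: no, a/bbccbb meet in 1. 1c->2: ok.
aaa: 2a undefined. 2a->0: no, acaac/cc meet in 2. 2a->1: ok.
aab: 2b undefined. 2b->0: no, acaac/cabcac meet in 2 with "c" left. 2b->1: no, acaac/aabac meet in 2 with "c" left. 2b->2: ok.
aac: 2c undefined. 2c->0: no, aacabc/bbccbb meet in 2. 2c->1: no, acaac/cabcac meet in 1. 2c->2: no, acaac/bbccbb meet in 2. Open state 3: 2c->3.
aaca: 3a undefined. 3a->0: no, a/cabcac meet in 1. 3a->1: no, aacabc/bbccbb meet in 2. 3a->2: no, acaac/cabcac meet in 3. 3a->3: ok.
cacc: 3c undefined. 3c->0: no, b/cabcac meet in 0. 3c->1: no, a/cabcac meet in 1. 3c->2: ok.
aacab: 3b undefined. 3b->0: ok.
All examples now run through 4 states with every (state, symbol) defined. Accept strings end in {0,1,3}, Reject strings end in {2}; accept={0,1,3}.

states=4 start=0 accept={0,1,3} delta: 0a->1 0b->0 0c->1 1a->2 1b->1 1c->2 2a->1 2b->2 2c->3 3a->3 3b->0 3c->2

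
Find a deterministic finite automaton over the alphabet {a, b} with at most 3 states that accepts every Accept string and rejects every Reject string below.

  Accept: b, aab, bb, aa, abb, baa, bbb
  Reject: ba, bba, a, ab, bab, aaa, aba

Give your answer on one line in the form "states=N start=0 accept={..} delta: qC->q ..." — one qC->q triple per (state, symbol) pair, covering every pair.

states=3 start=0 accept={0} delta: 0a->1 0b->0 1a->0 1b->2 2a->1 2b->0

Fold the examples into a partial DFA from state 0: repeatedly fix the first undefined (state, symbol) met by the shortest-then-alphabetical prefix, trying targets in increasing order and rejecting any under which an Accept and a Reject string meet in one state with the same remainder; add a state when all current targets are rejected. Accepting states are where Accept strings end.
a: 0a undefined. 0a->0: no, b/ab meet in 0 with "b" left. Open state 1: 0a->1.
b: 0b undefined. 0b->0: ok.
aa: 1a undefined. 1a->0: ok.
ab: 1b undefined. 1b->0: no, b/ab meet in 0. 1b->1: no, b/aba meet in 0. Open state 2: 1b->2.
aba: 2a undefined. 2a->0: no, b/aba meet in 0. 2a->1: ok.
abb: 2b undefined. 2b->0: ok.
All examples now run through 3 states with every (state, symbol) defined. Accept strings end in {0}, Reject strings end in {1,2}; accept={0}.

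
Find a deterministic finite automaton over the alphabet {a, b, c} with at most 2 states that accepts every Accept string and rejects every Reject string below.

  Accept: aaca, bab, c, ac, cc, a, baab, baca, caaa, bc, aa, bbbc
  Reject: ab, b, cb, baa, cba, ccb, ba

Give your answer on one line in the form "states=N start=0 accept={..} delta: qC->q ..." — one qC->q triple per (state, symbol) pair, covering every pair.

states=2 start=0 accept={0} delta: 0a->0 0b->1 0c->0 1a->1 1b->0 1c->0

State merging on the prefix tree: take the shortest (then alphabetical) example prefix whose next move is undefined and point that move at state 0, else 1, else 2, ...; a target is out if some Accept/Reject pair would then sit in one state with the same input left (inseparable). If every existing state is out, open a new one.
a: 0a undefined. 0a->0: ok.
b: 0b undefined. 0b->0: no, bab/ab meet in 0. Open state 1: 0b->1.
c: 0c undefined. 0c->0: ok.
ba: 1a undefined. 1a->0: no, aaca/baa meet in 0. 1a->1: ok.
bb: 1b undefined. 1b->0: ok.
bc: 1c undefined. 1c->0: ok.
All examples now run through 2 states with every (state, symbol) defined. Accept strings end in {0}, Reject strings end in {1}; accept={0}.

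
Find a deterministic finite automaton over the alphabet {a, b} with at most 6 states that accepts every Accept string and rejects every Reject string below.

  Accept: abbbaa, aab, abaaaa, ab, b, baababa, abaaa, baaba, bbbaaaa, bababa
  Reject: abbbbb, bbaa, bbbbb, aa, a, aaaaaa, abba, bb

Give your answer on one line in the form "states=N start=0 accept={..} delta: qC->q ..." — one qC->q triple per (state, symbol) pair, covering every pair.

Grow the machine one transition at a time. Run the examples from 0; the earliest place one falls off (shortest prefix, ties alphabetical) gets sent to the lowest-numbered state that keeps every Accept/Reject pair distinguishable — a pair clashes when both reach the same state with identical unread suffix — and to a fresh state only if none does.
a: 0a undefined. 0a->0: ok.
b: 0b undefined. 0b->0: no, abbbaa/abbbbb meet in 0. Open state 1: 0b->1.
ba: 1a undefined. 1a->0: no, abaaaa/aa meet in 0. 1a->1: no, baaba/abba meet in 1 with "ba" left. Open state 2: 1a->2.
bb: 1b undefined. 1b->0: no, aab/abbbbb meet in 1. 1b->1: no, abbbaa/bbaa meet in 2 with "a" left. 1b->2: no, abaaa/bbaa meet in 2 with "aa" left. Open state 3: 1b->3.
baa: 2a undefined. 2a->0: no, abaaaa/aa meet in 0. 2a->1: no, baaba/abba meet in 3 with "a" left. 2a->2: ok.
bab: 2b undefined. 2b->0: no, baaba/aa meet in 0. 2b->1: ok.
bba: 3a undefined. 3a->0: ok.
bbb: 3b undefined. 3b->0: no, abbbaa/bbaa meet in 0. 3b->1: no, aab/abbbbb meet in 1. 3b->2: ok.
All examples now run through 4 states with every (state, symbol) defined. Accept strings end in {1,2}, Reject strings end in {0,3}; accept={1,2}.

states=4 start=0 accept={1,2} delta: 0a->0 0b->1 1a->2 1b->3 2a->2 2b->1 3a->0 3b->2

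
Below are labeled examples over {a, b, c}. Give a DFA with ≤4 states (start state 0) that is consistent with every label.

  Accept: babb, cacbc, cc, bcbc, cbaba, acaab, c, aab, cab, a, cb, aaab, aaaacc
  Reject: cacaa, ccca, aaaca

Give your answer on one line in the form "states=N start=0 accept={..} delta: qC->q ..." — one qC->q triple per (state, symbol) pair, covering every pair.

states=3 start=0 accept={0,1} delta: 0a->0 0b->0 0c->1 1a->2 1b->0 1c->0 2a->2 2b->0 2c->1

Grow the machine one transition at a time. Run the examples from 0; the earliest place one falls off (shortest prefix, ties alphabetical) gets sent to the lowest-numbered state that keeps every Accept/Reject pair distinguishable — a pair clashes when both reach the same state with identical unread suffix — and to a fresh state only if none does.
a: 0a undefined. 0a->0: ok.
b: 0b undefined. 0b->0: ok.
c: 0c undefined. 0c->0: no, babb/cacaa meet in 0. Open state 1: 0c->1.
ca: 1a undefined. 1a->0: no, babb/cacaa meet in 0. 1a->1: no, c/aaaca meet in 1. Open state 2: 1a->2.
cb: 1b undefined. 1b->0: ok.
cc: 1c undefined. 1c->0: ok.
cab: 2b undefined. 2b->0: ok.
cac: 2c undefined. 2c->0: no, babb/cacaa meet in 0. 2c->1: ok.
acaa: 2a undefined. 2a->0: no, babb/cacaa meet in 0. 2a->1: no, cacbc/cacaa meet in 1. 2a->2: ok.
All examples now run through 3 states with every (state, symbol) defined. Accept strings end in {0,1}, Reject strings end in {2}; accept={0,1}.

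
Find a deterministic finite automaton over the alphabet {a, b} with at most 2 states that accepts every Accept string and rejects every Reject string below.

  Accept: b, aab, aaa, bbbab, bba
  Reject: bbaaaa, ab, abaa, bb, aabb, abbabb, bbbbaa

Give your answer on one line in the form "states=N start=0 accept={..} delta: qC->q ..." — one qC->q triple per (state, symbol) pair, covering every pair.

Grow the machine one transition at a time. Run the examples from 0; the earliest place one falls off (shortest prefix, ties alphabetical) gets sent to the lowest-numbered state that keeps every Accept/Reject pair distinguishable — a pair clashes when both reach the same state with identical unread suffix — and to a fresh state only if none does.
a: 0a undefined. 0a->0: no, b/ab meet in 0 with "b" left. Open state 1: 0a->1.
b: 0b undefined. 0b->0: no, b/bb meet in 0. 0b->1: ok.
aa: 1a undefined. 1a->0: ok.
ab: 1b undefined. 1b->0: ok.
All examples now run through 2 states with every (state, symbol) defined. Accept strings end in {1}, Reject strings end in {0}; accept={1}.

states=2 start=0 accept={1} delta: 0a->1 0b->1 1a->0 1b->0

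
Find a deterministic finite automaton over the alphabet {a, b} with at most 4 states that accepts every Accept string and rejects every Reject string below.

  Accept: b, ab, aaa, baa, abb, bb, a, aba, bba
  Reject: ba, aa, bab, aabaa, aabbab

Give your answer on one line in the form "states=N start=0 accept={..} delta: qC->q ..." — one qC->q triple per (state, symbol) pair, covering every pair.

states=4 start=0 accept={0,1} delta: 0a->1 0b->1 1a->2 1b->0 2a->0 2b->3 3a->1 3b->1

Grow the machine one transition at a time. Run the examples from 0; the earliest place one falls off (shortest prefix, ties alphabetical) gets sent to the lowest-numbered state that keeps every Accept/Reject pair distinguishable — a pair clashes when both reach the same state with identical unread suffix — and to a fresh state only if none does.
a: 0a undefined. 0a->0: no, aaa/aa meet in 0. Open state 1: 0a->1.
b: 0b undefined. 0b->0: no, ab/bab meet in 1 with "b" left. 0b->1: ok.
aa: 1a undefined. 1a->0: no, b/bab meet in 1. 1a->1: no, b/ba meet in 1. Open state 2: 1a->2.
ab: 1b undefined. 1b->0: ok.
aaa: 2a undefined. 2a->0: ok.
aab: 2b undefined. 2b->0: no, ab/bab meet in 0. 2b->1: no, b/bab meet in 1. 2b->2: no, b/aabaa meet in 1. Open state 3: 2b->3.
aaba: 3a undefined. 3a->0: no, b/aabaa meet in 1. 3a->1: ok.
aabb: 3b undefined. 3b->0: no, ab/aabbab meet in 0. 3b->1: ok.
All examples now run through 4 states with every (state, symbol) defined. Accept strings end in {0,1}, Reject strings end in {2,3}; accept={0,1}.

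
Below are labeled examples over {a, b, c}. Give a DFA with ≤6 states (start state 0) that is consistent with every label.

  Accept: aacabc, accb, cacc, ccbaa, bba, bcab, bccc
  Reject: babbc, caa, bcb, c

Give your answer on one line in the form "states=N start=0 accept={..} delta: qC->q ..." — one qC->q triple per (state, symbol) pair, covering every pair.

State merging on the prefix tree: take the shortest (then alphabetical) example prefix whose next move is undefined and point that move at state 0, else 1, else 2, ...; a target is out if some Accept/Reject pair would then sit in one state with the same input left (inseparable). If every existing state is out, open a new one.
a: 0a undefined. 0a->0: ok.
b: 0b undefined. 0b->0: ok.
c: 0c undefined. 0c->0: no, aacabc/babbc meet in 0. Open state 1: 0c->1.
ca: 1a undefined. 1a->0: no, aacabc/babbc meet in 1. 1a->1: no, bcab/bcb meet in 1 with "b" left. Open state 2: 1a->2.
cc: 1c undefined. 1c->0: no, bccc/babbc meet in 1. 1c->1: no, accb/bcb meet in 1 with "b" left. 1c->2: ok.
bcb: 1b undefined. 1b->0: no, bba/bcb meet in 0. 1b->1: ok.
caa: 2a undefined. 2a->0: no, bba/caa meet in 0. 2a->1: ok.
cac: 2c undefined. 2c->0: no, cacc/babbc meet in 1. 2c->1: no, bccc/babbc meet in 1. 2c->2: ok.
ccb: 2b undefined. 2b->0: no, aacabc/babbc meet in 1. 2b->1: no, accb/babbc meet in 1. 2b->2: ok.
All examples now run through 3 states with every (state, symbol) defined. Accept strings end in {0,2}, Reject strings end in {1}; accept={0,2}.

states=3 start=0 accept={0,2} delta: 0a->0 0b->0 0c->1 1a->2 1b->1 1c->2 2a->1 2b->2 2c->2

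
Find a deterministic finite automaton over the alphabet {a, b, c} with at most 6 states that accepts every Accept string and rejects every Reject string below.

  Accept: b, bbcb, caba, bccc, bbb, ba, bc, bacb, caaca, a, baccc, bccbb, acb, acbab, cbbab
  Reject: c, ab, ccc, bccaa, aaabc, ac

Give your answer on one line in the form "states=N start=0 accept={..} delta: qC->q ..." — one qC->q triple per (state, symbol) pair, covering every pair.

states=4 start=0 accept={1,2,3} delta: 0a->1 0b->2 0c->0 1a->0 1b->0 1c->0 2a->2 2b->2 2c->3 3a->1 3b->2 3c->3

State merging on the prefix tree: take the shortest (then alphabetical) example prefix whose next move is undefined and point that move at state 0, else 1, else 2, ...; a target is out if some Accept/Reject pair would then sit in one state with the same input left (inseparable). If every existing state is out, open a new one.
a: 0a undefined. 0a->0: no, b/ab meet in 0 with "b" left. Open state 1: 0a->1.
b: 0b undefined. 0b->0: no, bccc/ccc meet in 0 with "ccc" left. 0b->1: no, bc/ac meet in 1 with "c" left. Open state 2: 0b->2.
c: 0c undefined. 0c->0: ok.
aa: 1a undefined. 1a->0: ok.
ab: 1b undefined. 1b->0: ok.
ac: 1c undefined. 1c->0: ok.
ba: 2a undefined. 2a->0: no, ba/c meet in 0. 2a->1: no, baccc/c meet in 0. 2a->2: ok.
bb: 2b undefined. 2b->0: no, acbab/c meet in 0. 2b->1: no, bbb/c meet in 0. 2b->2: ok.
bc: 2c undefined. 2c->0: no, bccc/c meet in 0. 2c->1: no, bbcb/c meet in 0. 2c->2: no, b/bccaa meet in 2. Open state 3: 2c->3.
bcc: 3c undefined. 3c->0: no, bccc/c meet in 0. 3c->1: no, caba/bccaa meet in 1. 3c->2: no, b/bccaa meet in 2. 3c->3: ok.
bacb: 3b undefined. 3b->0: no, bbcb/c meet in 0. 3b->1: no, bccbb/c meet in 0. 3b->2: ok.
bcca: 3a undefined. 3a->0: no, caba/bccaa meet in 1. 3a->1: ok.
All examples now run through 4 states with every (state, symbol) defined. Accept strings end in {1,2,3}, Reject strings end in {0}; accept={1,2,3}.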